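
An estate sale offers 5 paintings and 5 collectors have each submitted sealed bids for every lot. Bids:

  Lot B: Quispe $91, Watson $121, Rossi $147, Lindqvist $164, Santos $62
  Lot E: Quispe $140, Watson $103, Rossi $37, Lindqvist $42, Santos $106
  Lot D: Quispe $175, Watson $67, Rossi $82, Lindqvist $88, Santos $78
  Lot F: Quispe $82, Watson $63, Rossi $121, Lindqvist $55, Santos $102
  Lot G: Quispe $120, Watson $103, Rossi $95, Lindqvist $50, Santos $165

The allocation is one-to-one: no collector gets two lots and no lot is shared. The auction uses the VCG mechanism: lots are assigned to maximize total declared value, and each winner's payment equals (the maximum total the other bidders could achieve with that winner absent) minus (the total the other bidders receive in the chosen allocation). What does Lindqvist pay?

Lindqvist pays $26.

Efficient allocation: Quispe→Lot D ($175), Watson→Lot E ($103), Rossi→Lot F ($121), Lindqvist→Lot B ($164), Santos→Lot G ($165); total welfare W = $728.
Lindqvist receives Lot B at value $164, so the others get W − 164 = $564.
Without Lindqvist: best allocation of the remaining 4 bidders over all 5 lots is Quispe→Lot D ($175), Watson→Lot E ($103), Rossi→Lot B ($147), Santos→Lot G ($165), total $590.
VCG payment = (others' best without Lindqvist) − (others' welfare with Lindqvist) = 590 − 564 = $26.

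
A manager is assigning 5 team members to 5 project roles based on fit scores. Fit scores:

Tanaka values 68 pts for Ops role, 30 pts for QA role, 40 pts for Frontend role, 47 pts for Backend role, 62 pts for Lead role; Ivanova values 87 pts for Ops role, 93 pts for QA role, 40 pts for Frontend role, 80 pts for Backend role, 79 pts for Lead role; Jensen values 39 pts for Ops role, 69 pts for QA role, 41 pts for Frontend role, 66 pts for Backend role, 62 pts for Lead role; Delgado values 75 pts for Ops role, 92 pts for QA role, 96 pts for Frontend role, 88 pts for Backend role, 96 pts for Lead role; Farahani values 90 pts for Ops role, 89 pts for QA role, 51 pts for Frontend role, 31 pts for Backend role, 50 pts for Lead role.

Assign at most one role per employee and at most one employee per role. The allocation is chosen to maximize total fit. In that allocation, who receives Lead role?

Treat this as an assignment problem: match each employee to one role.
Optimal: Tanaka→Lead role (62 pts), Ivanova→QA role (93 pts), Jensen→Backend role (66 pts), Delgado→Frontend role (96 pts), Farahani→Ops role (90 pts) — total 62+93+66+96+90 = 407 pts.
Row-greedy (each employee in turn takes its best remaining role) gives 373 pts, worse by 34.
No other one-to-one assignment exceeds 407 pts.
Tanaka's own top role is Ops role (68 pts), but forcing Tanaka→Ops role and reassigning the rest optimally gives only 398 pts — worse by 9.

Tanaka receives Lead role.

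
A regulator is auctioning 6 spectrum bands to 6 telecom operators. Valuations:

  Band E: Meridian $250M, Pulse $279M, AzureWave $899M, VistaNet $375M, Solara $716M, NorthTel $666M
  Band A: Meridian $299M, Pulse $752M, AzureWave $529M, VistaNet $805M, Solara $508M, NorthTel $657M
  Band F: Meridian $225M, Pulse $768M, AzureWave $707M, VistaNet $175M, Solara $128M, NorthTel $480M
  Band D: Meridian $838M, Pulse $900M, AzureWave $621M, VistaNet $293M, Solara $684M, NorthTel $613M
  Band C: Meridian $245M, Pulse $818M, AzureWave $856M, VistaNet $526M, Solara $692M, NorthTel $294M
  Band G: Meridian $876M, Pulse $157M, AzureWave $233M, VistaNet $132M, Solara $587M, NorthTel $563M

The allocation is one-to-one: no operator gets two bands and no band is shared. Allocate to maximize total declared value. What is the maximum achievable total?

Max total: $4655M

Treat this as an assignment problem: match each operator to one band.
Optimal: Meridian→Band G ($876M), Pulse→Band F ($768M), AzureWave→Band C ($856M), VistaNet→Band A ($805M), Solara→Band D ($684M), NorthTel→Band E ($666M) — total 876+768+856+805+684+666 = $4655M.
Max-entry greedy (repeatedly take the single best remaining cell) gives $4652M, worse by 3.
Swapping Meridian↔Pulse (Meridian→Band F $225M, Pulse→Band G $157M) loses 1262.
No other one-to-one assignment exceeds $4655M.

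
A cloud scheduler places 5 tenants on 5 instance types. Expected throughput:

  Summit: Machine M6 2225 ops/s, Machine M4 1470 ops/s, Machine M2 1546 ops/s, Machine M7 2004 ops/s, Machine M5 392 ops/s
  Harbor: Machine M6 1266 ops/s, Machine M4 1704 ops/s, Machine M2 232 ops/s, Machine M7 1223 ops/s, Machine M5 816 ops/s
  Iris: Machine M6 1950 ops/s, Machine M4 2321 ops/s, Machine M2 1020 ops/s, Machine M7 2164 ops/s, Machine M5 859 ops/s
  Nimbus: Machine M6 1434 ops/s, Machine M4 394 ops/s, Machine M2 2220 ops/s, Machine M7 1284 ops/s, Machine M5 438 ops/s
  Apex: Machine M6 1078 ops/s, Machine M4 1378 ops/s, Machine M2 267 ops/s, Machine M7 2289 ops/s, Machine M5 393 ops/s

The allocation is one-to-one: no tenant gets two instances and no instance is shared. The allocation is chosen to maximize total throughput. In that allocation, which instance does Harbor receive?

Optimal: Summit→Machine M6 (2225 ops/s), Harbor→Machine M5 (816 ops/s), Iris→Machine M4 (2321 ops/s), Nimbus→Machine M2 (2220 ops/s), Apex→Machine M7 (2289 ops/s) — total 2225+816+2321+2220+2289 = 9871 ops/s.
Row-greedy (each tenant in turn takes its best remaining instance) gives 8706 ops/s, worse by 1165.
Next-best assignment: Summit→Machine M6, Harbor→Machine M4, Iris→Machine M5, Nimbus→Machine M2, Apex→Machine M7 = 9297 ops/s.
Harbor's own top instance is Machine M4 (1704 ops/s), but forcing Harbor→Machine M4 and reassigning the rest optimally gives only 9297 ops/s — worse by 574.

Harbor receives Machine M5.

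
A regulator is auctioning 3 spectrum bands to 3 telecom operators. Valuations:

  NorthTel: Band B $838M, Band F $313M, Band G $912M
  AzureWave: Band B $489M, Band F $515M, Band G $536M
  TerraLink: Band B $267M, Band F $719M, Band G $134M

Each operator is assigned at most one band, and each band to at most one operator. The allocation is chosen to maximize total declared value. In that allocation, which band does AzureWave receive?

Treat this as an assignment problem: match each operator to one band.
Optimal: NorthTel→Band G ($912M), AzureWave→Band B ($489M), TerraLink→Band F ($719M) — total 912+489+719 = $2120M.
Column-greedy (each band in turn goes to its best remaining operator) gives $2093M, worse by 27.
Swapping AzureWave↔TerraLink (AzureWave→Band F $515M, TerraLink→Band B $267M) loses 426.
No other one-to-one assignment exceeds $2120M.
AzureWave's own top band is Band G ($536M), but forcing AzureWave→Band G and reassigning the rest optimally gives only $2093M — worse by 27.

AzureWave receives Band B.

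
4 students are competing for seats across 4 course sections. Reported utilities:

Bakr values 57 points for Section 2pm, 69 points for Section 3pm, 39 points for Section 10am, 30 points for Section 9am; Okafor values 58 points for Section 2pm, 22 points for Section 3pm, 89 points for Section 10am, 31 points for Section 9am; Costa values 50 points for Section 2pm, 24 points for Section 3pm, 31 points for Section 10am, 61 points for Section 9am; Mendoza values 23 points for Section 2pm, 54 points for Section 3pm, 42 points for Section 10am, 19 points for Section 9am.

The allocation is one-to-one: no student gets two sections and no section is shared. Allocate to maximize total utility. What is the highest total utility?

Maximum total: 261 points

Optimal: Bakr→Section 2pm (57 points), Okafor→Section 10am (89 points), Costa→Section 9am (61 points), Mendoza→Section 3pm (54 points) — total 57+89+61+54 = 261 points.
Max-entry greedy (repeatedly take the single best remaining cell) gives 242 points, worse by 19.
Next-best assignment: Bakr→Section 3pm, Okafor→Section 10am, Costa→Section 9am, Mendoza→Section 2pm = 242 points.
Swapping Bakr↔Okafor (Bakr→Section 10am 39 points, Okafor→Section 2pm 58 points) loses 49.
Checked against all permutations: 261 points is optimal.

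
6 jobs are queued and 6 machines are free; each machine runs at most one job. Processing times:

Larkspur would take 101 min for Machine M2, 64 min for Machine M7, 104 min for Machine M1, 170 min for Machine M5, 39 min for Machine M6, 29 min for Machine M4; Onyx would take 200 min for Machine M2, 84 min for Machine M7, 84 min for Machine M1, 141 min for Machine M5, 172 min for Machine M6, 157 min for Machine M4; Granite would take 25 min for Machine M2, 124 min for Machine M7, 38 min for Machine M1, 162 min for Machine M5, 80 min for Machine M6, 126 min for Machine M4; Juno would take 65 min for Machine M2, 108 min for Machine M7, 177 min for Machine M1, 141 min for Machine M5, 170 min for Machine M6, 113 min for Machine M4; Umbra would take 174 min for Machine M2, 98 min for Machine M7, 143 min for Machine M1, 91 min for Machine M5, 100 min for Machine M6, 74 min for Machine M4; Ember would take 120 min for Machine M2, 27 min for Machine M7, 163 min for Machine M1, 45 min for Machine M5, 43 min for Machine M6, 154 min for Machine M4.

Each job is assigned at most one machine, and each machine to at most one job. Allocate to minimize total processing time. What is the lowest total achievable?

This is a one-to-one assignment (minimum-cost bipartite matching).
Optimal: Larkspur→Machine M6 (39 min), Onyx→Machine M7 (84 min), Granite→Machine M1 (38 min), Juno→Machine M2 (65 min), Umbra→Machine M4 (74 min), Ember→Machine M5 (45 min) — total 39+84+38+65+74+45 = 345 min.
Column-greedy (each machine in turn goes to its cheapest remaining job) gives 379 min, worse by 34.

Minimum total: 345 min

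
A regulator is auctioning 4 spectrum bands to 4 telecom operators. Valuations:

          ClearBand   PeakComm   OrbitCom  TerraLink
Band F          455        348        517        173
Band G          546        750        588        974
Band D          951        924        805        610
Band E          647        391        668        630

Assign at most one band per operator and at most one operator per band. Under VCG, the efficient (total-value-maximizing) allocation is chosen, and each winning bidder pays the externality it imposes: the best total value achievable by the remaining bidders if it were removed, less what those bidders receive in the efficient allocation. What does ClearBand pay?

ClearBand pays $151M.

Efficient allocation: ClearBand→Band E ($647M), PeakComm→Band D ($924M), OrbitCom→Band F ($517M), TerraLink→Band G ($974M); total welfare W = $3062M.
ClearBand receives Band E at value $647M, so the others get W − 647 = $2415M.
Without ClearBand: best allocation of the remaining 3 bidders over all 4 bands is PeakComm→Band D ($924M), OrbitCom→Band E ($668M), TerraLink→Band G ($974M), total $2566M.
VCG payment = (others' best without ClearBand) − (others' welfare with ClearBand) = 2566 − 2415 = $151M.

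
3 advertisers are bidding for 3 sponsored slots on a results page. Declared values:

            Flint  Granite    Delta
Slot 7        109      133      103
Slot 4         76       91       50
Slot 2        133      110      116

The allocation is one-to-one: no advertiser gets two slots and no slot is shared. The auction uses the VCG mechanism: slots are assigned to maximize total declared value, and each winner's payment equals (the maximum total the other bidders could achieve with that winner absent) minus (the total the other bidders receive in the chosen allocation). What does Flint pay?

Efficient allocation: Flint→Slot 2 ($133), Granite→Slot 4 ($91), Delta→Slot 7 ($103); total welfare W = $327.
Flint receives Slot 2 at value $133, so the others get W − 133 = $194.
Without Flint: best allocation of the remaining 2 bidders over all 3 slots is Granite→Slot 7 ($133), Delta→Slot 2 ($116), total $249.
VCG payment = (others' best without Flint) − (others' welfare with Flint) = 249 − 194 = $55.

Flint pays $55.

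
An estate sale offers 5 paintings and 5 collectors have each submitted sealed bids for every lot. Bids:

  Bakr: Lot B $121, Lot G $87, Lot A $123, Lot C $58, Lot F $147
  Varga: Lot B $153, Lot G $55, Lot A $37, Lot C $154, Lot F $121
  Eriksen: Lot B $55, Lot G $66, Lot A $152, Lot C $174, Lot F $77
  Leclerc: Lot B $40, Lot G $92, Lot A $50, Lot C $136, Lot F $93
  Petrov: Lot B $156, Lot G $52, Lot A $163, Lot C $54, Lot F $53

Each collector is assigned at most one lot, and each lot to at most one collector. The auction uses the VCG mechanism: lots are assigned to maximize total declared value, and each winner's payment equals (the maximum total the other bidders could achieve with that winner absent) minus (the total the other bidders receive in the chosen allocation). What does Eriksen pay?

Efficient allocation: Bakr→Lot F ($147), Varga→Lot B ($153), Eriksen→Lot C ($174), Leclerc→Lot G ($92), Petrov→Lot A ($163); total welfare W = $729.
Eriksen receives Lot C at value $174, so the others get W − 174 = $555.
Without Eriksen: best allocation of the remaining 4 bidders over all 5 lots is Bakr→Lot F ($147), Varga→Lot B ($153), Leclerc→Lot C ($136), Petrov→Lot A ($163), total $599.
VCG payment = (others' best without Eriksen) − (others' welfare with Eriksen) = 599 − 555 = $44.

Eriksen pays $44.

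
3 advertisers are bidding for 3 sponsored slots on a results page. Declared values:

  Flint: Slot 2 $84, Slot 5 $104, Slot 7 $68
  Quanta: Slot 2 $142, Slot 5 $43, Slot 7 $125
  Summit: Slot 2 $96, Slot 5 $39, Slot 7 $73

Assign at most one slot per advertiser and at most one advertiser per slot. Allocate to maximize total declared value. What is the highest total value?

Optimal: Flint→Slot 5 ($104), Quanta→Slot 7 ($125), Summit→Slot 2 ($96) — total 104+125+96 = $325.
Row-greedy (each advertiser in turn takes its best remaining slot) gives $319, worse by 6.
Every other assignment is strictly worse.

Maximum total: $325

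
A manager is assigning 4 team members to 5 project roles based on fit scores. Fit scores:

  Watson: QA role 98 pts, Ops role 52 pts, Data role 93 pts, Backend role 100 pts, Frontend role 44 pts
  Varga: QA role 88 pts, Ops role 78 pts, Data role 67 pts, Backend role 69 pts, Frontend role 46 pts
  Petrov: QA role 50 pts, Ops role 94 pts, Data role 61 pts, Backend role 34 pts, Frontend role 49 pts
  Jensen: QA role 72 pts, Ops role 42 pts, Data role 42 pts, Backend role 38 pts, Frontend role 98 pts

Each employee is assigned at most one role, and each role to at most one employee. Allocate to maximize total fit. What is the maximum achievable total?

Optimal: Watson→Backend role (100 pts), Varga→QA role (88 pts), Petrov→Ops role (94 pts), Jensen→Frontend role (98 pts) — total 100+88+94+98 = 380 pts.
Column-greedy (each role in turn goes to its best remaining employee) gives 297 pts, worse by 83.
Swapping Varga↔Jensen (Varga→Frontend role 46 pts, Jensen→QA role 72 pts) loses 68.
No other one-to-one assignment exceeds 380 pts.

Maximum total: 380 pts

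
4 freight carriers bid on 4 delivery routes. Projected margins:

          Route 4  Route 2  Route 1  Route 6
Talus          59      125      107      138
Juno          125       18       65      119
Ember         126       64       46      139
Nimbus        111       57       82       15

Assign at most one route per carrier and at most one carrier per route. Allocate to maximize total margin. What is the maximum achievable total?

Max total: $471k

Optimal: Talus→Route 2 ($125k), Juno→Route 4 ($125k), Ember→Route 6 ($139k), Nimbus→Route 1 ($82k) — total 125+125+139+82 = $471k.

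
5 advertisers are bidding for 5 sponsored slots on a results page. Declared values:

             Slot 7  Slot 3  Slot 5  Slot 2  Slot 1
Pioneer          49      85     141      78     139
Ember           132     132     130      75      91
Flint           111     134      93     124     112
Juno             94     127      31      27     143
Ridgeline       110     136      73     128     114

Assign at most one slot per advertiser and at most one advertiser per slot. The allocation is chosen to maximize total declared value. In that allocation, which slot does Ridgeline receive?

Ridgeline receives Slot 2.

Optimal: Pioneer→Slot 5 ($141), Ember→Slot 7 ($132), Flint→Slot 3 ($134), Juno→Slot 1 ($143), Ridgeline→Slot 2 ($128) — total 141+132+134+143+128 = $678.
Column-greedy (each slot in turn goes to its best remaining advertiser) gives $676, worse by 2.
Swapping Pioneer↔Juno (Pioneer→Slot 1 $139, Juno→Slot 5 $31) loses 114.
Checked against all permutations: $678 is optimal.
Ridgeline's own top slot is Slot 3 ($136), but forcing Ridgeline→Slot 3 and reassigning the rest optimally gives only $676 — worse by 2.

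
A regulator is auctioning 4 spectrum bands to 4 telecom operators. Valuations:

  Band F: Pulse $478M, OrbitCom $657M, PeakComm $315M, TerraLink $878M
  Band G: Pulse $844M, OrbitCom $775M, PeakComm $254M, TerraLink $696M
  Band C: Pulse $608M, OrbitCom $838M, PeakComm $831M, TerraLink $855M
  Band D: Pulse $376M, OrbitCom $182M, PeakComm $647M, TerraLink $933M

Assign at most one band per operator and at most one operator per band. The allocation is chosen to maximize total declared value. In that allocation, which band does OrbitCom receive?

Treat this as an assignment problem: match each operator to one band.
Optimal: Pulse→Band G ($844M), OrbitCom→Band F ($657M), PeakComm→Band C ($831M), TerraLink→Band D ($933M) — total 844+657+831+933 = $3265M.
Next-best assignment: Pulse→Band G, OrbitCom→Band C, PeakComm→Band D, TerraLink→Band F = $3207M.
Swapping Pulse↔TerraLink (Pulse→Band D $376M, TerraLink→Band G $696M) loses 705.
OrbitCom's own top band is Band C ($838M), but forcing OrbitCom→Band C and reassigning the rest optimally gives only $3207M — worse by 58.

OrbitCom receives Band F.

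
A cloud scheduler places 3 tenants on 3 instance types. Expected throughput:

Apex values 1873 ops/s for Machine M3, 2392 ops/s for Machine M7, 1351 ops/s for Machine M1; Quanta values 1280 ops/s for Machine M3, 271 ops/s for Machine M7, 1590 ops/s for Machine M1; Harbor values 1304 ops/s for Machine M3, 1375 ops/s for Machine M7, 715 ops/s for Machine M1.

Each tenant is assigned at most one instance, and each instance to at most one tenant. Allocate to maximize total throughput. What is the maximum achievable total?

Maximum total: 5286 ops/s

Treat this as an assignment problem: match each tenant to one instance.
Optimal: Apex→Machine M7 (2392 ops/s), Quanta→Machine M1 (1590 ops/s), Harbor→Machine M3 (1304 ops/s) — total 2392+1590+1304 = 5286 ops/s.
Column-greedy (each instance in turn goes to its best remaining tenant) gives 4838 ops/s, worse by 448.
Next-best assignment: Apex→Machine M3, Quanta→Machine M1, Harbor→Machine M7 = 4838 ops/s.
Every other assignment is strictly worse.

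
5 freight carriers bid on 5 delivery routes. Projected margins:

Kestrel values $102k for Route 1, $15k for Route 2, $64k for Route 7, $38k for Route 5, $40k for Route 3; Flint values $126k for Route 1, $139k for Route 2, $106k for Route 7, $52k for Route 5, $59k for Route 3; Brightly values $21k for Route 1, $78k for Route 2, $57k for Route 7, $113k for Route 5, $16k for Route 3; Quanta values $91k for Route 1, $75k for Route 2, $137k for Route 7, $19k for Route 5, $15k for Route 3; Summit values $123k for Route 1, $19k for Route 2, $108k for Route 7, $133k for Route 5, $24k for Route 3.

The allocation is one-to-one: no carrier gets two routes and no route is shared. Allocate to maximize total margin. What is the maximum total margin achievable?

Maximum total: $552k

Treat this as an assignment problem: match each carrier to one route.
Optimal: Kestrel→Route 3 ($40k), Flint→Route 2 ($139k), Brightly→Route 5 ($113k), Quanta→Route 7 ($137k), Summit→Route 1 ($123k) — total 40+139+113+137+123 = $552k.
Max-entry greedy (repeatedly take the single best remaining cell) gives $527k, worse by 25.
Next-best assignment: Kestrel→Route 1, Flint→Route 2, Brightly→Route 3, Quanta→Route 7, Summit→Route 5 = $527k.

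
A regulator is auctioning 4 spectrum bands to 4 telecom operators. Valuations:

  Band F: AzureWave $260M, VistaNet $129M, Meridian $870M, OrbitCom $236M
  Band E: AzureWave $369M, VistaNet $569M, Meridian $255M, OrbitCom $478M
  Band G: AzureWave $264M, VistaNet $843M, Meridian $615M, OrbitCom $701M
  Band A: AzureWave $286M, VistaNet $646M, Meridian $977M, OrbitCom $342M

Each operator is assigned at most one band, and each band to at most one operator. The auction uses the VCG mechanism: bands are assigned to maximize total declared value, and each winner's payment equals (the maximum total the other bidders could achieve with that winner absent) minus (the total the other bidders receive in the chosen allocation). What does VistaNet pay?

VistaNet pays $107M.

Efficient allocation: AzureWave→Band E ($369M), VistaNet→Band A ($646M), Meridian→Band F ($870M), OrbitCom→Band G ($701M); total welfare W = $2586M.
VistaNet receives Band A at value $646M, so the others get W − 646 = $1940M.
Without VistaNet: best allocation of the remaining 3 bidders over all 4 bands is AzureWave→Band E ($369M), Meridian→Band A ($977M), OrbitCom→Band G ($701M), total $2047M.
VCG payment = (others' best without VistaNet) − (others' welfare with VistaNet) = 2047 − 1940 = $107M.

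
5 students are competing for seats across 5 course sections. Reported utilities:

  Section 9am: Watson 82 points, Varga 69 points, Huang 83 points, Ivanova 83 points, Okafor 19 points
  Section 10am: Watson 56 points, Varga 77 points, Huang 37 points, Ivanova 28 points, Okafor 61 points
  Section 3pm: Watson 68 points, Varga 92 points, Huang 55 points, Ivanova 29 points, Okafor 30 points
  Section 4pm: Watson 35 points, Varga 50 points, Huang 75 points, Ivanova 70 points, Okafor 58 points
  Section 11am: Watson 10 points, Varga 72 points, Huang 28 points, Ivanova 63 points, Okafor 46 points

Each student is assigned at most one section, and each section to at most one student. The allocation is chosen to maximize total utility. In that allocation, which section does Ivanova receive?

Ivanova receives Section 11am.

This is the linear assignment problem.
Optimal: Watson→Section 9am (82 points), Varga→Section 3pm (92 points), Huang→Section 4pm (75 points), Ivanova→Section 11am (63 points), Okafor→Section 10am (61 points) — total 82+92+75+63+61 = 373 points.
Column-greedy (each section in turn goes to its best remaining student) gives 344 points, worse by 29.
Swapping Okafor↔Ivanova (Okafor→Section 11am 46 points, Ivanova→Section 10am 28 points) loses 50.
Ivanova's own top section is Section 9am (83 points), but forcing Ivanova→Section 9am and reassigning the rest optimally gives only 359 points — worse by 14.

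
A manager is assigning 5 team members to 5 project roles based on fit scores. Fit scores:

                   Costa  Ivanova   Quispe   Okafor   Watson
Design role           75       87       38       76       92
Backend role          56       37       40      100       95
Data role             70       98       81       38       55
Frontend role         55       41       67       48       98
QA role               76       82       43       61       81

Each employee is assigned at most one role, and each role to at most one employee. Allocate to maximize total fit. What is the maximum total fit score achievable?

Optimal: Costa→QA role (76 pts), Ivanova→Design role (87 pts), Quispe→Data role (81 pts), Okafor→Backend role (100 pts), Watson→Frontend role (98 pts) — total 76+87+81+100+98 = 442 pts.
Row-greedy (each employee in turn takes its best remaining role) gives 433 pts, worse by 9.
Next-best assignment: Costa→Design role, Ivanova→QA role, Quispe→Data role, Okafor→Backend role, Watson→Frontend role = 436 pts.

Maximum total: 442 pts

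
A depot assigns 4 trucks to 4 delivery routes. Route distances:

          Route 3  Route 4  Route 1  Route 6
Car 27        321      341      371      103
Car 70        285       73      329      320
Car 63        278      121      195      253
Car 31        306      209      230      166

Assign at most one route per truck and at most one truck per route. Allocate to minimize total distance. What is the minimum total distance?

Optimal: Car 27→Route 6 (103 km), Car 70→Route 4 (73 km), Car 63→Route 1 (195 km), Car 31→Route 3 (306 km) — total 103+73+195+306 = 677 km.
Column-greedy (each route in turn goes to its cheapest remaining truck) gives 684 km, worse by 7.

Minimum total: 677 km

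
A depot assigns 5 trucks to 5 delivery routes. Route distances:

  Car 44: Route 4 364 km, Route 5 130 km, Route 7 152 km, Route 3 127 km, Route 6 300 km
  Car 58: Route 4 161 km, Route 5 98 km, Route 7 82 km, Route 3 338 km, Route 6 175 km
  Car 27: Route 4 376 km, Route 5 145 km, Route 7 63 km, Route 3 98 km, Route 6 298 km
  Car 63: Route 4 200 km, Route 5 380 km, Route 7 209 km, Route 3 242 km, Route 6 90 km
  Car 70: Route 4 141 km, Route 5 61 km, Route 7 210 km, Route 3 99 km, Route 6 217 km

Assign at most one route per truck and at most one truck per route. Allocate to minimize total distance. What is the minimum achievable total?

Min total: 502 km

Optimal: Car 44→Route 3 (127 km), Car 58→Route 4 (161 km), Car 27→Route 7 (63 km), Car 63→Route 6 (90 km), Car 70→Route 5 (61 km) — total 127+161+63+90+61 = 502 km.
No other one-to-one assignment undercuts 502 km.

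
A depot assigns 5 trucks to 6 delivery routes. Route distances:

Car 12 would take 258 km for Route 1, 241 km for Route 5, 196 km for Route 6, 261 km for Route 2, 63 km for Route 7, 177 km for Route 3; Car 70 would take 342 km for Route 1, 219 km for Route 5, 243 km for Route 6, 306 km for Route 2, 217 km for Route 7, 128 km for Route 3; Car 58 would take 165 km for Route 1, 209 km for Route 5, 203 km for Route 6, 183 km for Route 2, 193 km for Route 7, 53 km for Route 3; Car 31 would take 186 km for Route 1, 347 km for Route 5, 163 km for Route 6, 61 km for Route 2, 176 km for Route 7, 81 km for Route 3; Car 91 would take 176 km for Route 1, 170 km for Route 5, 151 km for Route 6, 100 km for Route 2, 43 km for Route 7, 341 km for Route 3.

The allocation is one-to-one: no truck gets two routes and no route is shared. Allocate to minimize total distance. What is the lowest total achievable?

Optimal: Car 12→Route 7 (63 km), Car 70→Route 5 (219 km), Car 58→Route 3 (53 km), Car 31→Route 2 (61 km), Car 91→Route 6 (151 km) — total 63+219+53+61+151 = 547 km.
Min-entry greedy (repeatedly take the single cheapest remaining cell) gives 572 km, worse by 25.
Swapping Car 70↔Car 91 (Car 70→Route 6 243 km, Car 91→Route 5 170 km) adds 43.
Checked against all permutations: 547 km is optimal.

Minimum total: 547 km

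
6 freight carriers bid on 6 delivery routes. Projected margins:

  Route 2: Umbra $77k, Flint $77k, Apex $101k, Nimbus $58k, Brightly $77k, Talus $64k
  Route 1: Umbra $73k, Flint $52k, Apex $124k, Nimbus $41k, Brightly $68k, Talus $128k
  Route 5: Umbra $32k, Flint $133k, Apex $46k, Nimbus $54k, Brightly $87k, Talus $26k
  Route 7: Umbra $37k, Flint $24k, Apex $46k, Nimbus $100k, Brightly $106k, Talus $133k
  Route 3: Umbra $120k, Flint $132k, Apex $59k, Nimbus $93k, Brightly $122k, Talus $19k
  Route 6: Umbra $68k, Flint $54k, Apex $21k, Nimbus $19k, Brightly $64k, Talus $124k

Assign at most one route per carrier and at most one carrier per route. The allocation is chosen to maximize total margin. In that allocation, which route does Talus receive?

Talus receives Route 6.

Optimal: Umbra→Route 2 ($77k), Flint→Route 5 ($133k), Apex→Route 1 ($124k), Nimbus→Route 7 ($100k), Brightly→Route 3 ($122k), Talus→Route 6 ($124k) — total 77+133+124+100+122+124 = $680k.
Column-greedy (each route in turn goes to its best remaining carrier) gives $607k, worse by 73.
Next-best assignment: Umbra→Route 3, Flint→Route 5, Apex→Route 1, Nimbus→Route 7, Brightly→Route 2, Talus→Route 6 = $678k.
Swapping Nimbus↔Talus (Nimbus→Route 6 $19k, Talus→Route 7 $133k) loses 72.
Talus's own top route is Route 7 ($133k), but forcing Talus→Route 7 and reassigning the rest optimally gives only $638k — worse by 42.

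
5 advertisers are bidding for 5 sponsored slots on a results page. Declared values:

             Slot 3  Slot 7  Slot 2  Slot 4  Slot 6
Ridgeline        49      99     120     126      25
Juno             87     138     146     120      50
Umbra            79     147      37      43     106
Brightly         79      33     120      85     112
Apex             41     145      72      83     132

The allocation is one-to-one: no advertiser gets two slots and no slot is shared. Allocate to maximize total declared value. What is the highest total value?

Maximum total: $630

This is a one-to-one assignment (maximum-weight bipartite matching).
Optimal: Ridgeline→Slot 4 ($126), Juno→Slot 2 ($146), Umbra→Slot 7 ($147), Brightly→Slot 3 ($79), Apex→Slot 6 ($132) — total 126+146+147+79+132 = $630.
Row-greedy (each advertiser in turn takes its best remaining slot) gives $572, worse by 58.
No other one-to-one assignment exceeds $630.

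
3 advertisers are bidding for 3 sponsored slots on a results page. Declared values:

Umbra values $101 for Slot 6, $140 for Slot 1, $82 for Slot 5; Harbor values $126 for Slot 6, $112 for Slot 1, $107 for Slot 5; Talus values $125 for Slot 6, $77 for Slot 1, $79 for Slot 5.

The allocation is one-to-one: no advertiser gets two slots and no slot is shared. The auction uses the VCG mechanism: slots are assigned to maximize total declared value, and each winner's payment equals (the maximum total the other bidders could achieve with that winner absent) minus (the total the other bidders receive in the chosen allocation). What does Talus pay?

Efficient allocation: Umbra→Slot 1 ($140), Harbor→Slot 5 ($107), Talus→Slot 6 ($125); total welfare W = $372.
Talus receives Slot 6 at value $125, so the others get W − 125 = $247.
Without Talus: best allocation of the remaining 2 bidders over all 3 slots is Umbra→Slot 1 ($140), Harbor→Slot 6 ($126), total $266.
VCG payment = (others' best without Talus) − (others' welfare with Talus) = 266 − 247 = $19.

Talus pays $19.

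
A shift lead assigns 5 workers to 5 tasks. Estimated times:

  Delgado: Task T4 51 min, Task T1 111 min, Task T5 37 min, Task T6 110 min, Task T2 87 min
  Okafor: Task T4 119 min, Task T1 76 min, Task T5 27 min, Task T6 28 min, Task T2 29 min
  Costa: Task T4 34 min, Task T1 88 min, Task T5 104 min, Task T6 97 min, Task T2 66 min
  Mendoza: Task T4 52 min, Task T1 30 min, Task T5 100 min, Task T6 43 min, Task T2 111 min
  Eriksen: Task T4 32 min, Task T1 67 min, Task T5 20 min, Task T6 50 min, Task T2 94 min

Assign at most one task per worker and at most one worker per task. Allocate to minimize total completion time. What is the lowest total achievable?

Minimum total: 180 min

Optimal: Delgado→Task T5 (37 min), Okafor→Task T2 (29 min), Costa→Task T4 (34 min), Mendoza→Task T1 (30 min), Eriksen→Task T6 (50 min) — total 37+29+34+30+50 = 180 min.
Min-entry greedy (repeatedly take the single cheapest remaining cell) gives 199 min, worse by 19.
Next-best assignment: Delgado→Task T5, Okafor→Task T6, Costa→Task T2, Mendoza→Task T1, Eriksen→Task T4 = 193 min.
Every other assignment is strictly worse.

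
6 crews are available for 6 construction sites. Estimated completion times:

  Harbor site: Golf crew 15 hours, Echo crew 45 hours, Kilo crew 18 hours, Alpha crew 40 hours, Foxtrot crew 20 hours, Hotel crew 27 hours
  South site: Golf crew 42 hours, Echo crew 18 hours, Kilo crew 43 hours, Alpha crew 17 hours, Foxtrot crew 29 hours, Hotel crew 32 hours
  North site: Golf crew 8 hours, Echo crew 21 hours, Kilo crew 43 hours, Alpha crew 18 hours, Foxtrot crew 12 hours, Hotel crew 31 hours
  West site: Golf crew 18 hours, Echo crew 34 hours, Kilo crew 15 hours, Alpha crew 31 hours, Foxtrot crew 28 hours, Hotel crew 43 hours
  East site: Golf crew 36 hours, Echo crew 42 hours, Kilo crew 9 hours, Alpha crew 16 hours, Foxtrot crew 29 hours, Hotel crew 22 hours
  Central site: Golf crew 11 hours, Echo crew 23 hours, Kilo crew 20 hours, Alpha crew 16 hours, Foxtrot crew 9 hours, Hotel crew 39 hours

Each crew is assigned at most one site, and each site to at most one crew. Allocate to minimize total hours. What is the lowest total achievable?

Minimum total: 93 hours

This is the linear assignment problem.
Optimal: Golf crew→North site (8 hours), Echo crew→South site (18 hours), Kilo crew→West site (15 hours), Alpha crew→East site (16 hours), Foxtrot crew→Central site (9 hours), Hotel crew→Harbor site (27 hours) — total 8+18+15+16+9+27 = 93 hours.
Column-greedy (each site in turn goes to its cheapest remaining crew) gives 104 hours, worse by 11.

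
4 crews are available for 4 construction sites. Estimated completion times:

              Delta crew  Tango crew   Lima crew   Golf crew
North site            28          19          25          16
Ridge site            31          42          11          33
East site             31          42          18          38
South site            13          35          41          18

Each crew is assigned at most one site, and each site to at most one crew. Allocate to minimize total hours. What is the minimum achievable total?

Optimal: Delta crew→East site (31 hours), Tango crew→North site (19 hours), Lima crew→Ridge site (11 hours), Golf crew→South site (18 hours) — total 31+19+11+18 = 79 hours.
Column-greedy (each site in turn goes to its cheapest remaining crew) gives 93 hours, worse by 14.

Min total: 79 hours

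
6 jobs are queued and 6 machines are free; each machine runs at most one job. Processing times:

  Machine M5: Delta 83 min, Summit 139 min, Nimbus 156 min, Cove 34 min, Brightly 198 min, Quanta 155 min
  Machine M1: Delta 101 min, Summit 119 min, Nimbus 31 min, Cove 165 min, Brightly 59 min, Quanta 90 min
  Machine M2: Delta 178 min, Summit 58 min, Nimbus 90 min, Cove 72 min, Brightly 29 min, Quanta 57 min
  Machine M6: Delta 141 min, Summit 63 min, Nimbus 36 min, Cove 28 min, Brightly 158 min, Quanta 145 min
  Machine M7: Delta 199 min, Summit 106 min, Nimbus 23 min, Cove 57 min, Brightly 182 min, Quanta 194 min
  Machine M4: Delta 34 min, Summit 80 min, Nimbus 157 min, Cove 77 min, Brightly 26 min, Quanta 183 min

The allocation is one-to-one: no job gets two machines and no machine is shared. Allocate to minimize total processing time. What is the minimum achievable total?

Optimal: Delta→Machine M4 (34 min), Summit→Machine M6 (63 min), Nimbus→Machine M7 (23 min), Cove→Machine M5 (34 min), Brightly→Machine M1 (59 min), Quanta→Machine M2 (57 min) — total 34+63+23+34+59+57 = 270 min.
Row-greedy (each job in turn takes its cheapest remaining machine) gives 357 min, worse by 87.

Minimum total: 270 min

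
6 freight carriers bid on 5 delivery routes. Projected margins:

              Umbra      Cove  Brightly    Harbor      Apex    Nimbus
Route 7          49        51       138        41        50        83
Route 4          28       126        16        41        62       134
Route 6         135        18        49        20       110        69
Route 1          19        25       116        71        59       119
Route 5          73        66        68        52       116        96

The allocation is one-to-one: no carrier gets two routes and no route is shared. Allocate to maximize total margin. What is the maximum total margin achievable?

Max total: $634k

This is the linear assignment problem.
Optimal: Brightly→Route 7 ($138k), Cove→Route 4 ($126k), Umbra→Route 6 ($135k), Nimbus→Route 1 ($119k), Apex→Route 5 ($116k) — total 138+126+135+119+116 = $634k.
Max-entry greedy (repeatedly take the single best remaining cell) gives $594k, worse by 40.
Next-best assignment: Brightly→Route 7, Nimbus→Route 4, Umbra→Route 6, Harbor→Route 1, Apex→Route 5 = $594k.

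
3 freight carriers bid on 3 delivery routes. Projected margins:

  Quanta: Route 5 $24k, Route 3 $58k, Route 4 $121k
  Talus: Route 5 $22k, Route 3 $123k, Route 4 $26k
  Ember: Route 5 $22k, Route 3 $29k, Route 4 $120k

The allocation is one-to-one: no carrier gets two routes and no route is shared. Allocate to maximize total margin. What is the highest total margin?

Maximum total: $267k

Optimal: Quanta→Route 5 ($24k), Talus→Route 3 ($123k), Ember→Route 4 ($120k) — total 24+123+120 = $267k.
Row-greedy (each carrier in turn takes its best remaining route) gives $266k, worse by 1.
Next-best assignment: Quanta→Route 4, Talus→Route 3, Ember→Route 5 = $266k.
Swapping Talus↔Quanta (Talus→Route 5 $22k, Quanta→Route 3 $58k) loses 67.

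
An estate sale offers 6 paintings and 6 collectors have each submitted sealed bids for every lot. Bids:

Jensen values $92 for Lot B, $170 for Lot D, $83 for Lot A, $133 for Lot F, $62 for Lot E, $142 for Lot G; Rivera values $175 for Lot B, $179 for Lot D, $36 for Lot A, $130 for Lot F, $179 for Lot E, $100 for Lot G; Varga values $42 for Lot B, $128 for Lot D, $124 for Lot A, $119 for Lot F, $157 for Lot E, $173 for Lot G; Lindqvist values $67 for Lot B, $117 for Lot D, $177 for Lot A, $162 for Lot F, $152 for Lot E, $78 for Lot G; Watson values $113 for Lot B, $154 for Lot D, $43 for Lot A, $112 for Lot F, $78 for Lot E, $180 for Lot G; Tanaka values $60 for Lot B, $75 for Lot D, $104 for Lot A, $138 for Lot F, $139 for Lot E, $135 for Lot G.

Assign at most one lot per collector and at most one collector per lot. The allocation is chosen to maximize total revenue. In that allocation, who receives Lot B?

Treat this as an assignment problem: match each collector to one lot.
Optimal: Jensen→Lot D ($170), Rivera→Lot B ($175), Varga→Lot E ($157), Lindqvist→Lot A ($177), Watson→Lot G ($180), Tanaka→Lot F ($138) — total 170+175+157+177+180+138 = $997.
Max-entry greedy (repeatedly take the single best remaining cell) gives $923, worse by 74.
Swapping Tanaka↔Lindqvist (Tanaka→Lot A $104, Lindqvist→Lot F $162) loses 49.
Checked against all permutations: $997 is optimal.
Rivera's own top lot is Lot D ($179), but forcing Rivera→Lot D and reassigning the rest optimally gives only $923 — worse by 74.

Rivera receives Lot B.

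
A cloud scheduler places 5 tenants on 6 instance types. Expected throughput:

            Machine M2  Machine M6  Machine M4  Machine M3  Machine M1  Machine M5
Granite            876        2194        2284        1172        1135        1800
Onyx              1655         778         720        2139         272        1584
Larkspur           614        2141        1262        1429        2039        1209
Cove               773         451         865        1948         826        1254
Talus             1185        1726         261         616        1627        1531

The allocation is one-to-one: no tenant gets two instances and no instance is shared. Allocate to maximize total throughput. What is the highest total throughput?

Maximum total: 9655 ops/s

Treat this as an assignment problem: match each tenant to one instance.
Optimal: Granite→Machine M4 (2284 ops/s), Onyx→Machine M2 (1655 ops/s), Larkspur→Machine M6 (2141 ops/s), Cove→Machine M3 (1948 ops/s), Talus→Machine M1 (1627 ops/s) — total 2284+1655+2141+1948+1627 = 9655 ops/s.
Row-greedy (each tenant in turn takes its best remaining instance) gives 9445 ops/s, worse by 210.
Swapping Granite↔Talus (Granite→Machine M1 1135 ops/s, Talus→Machine M4 261 ops/s) loses 2515.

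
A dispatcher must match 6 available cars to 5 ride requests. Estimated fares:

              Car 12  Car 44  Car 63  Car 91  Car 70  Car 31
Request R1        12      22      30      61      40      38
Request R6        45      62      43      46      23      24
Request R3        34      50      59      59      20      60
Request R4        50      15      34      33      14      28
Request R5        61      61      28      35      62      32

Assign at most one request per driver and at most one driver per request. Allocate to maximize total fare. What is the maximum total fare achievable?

Treat this as an assignment problem: match each driver to one request.
Optimal: Car 91→Request R1 ($61), Car 44→Request R6 ($62), Car 31→Request R3 ($60), Car 12→Request R4 ($50), Car 70→Request R5 ($62) — total 61+62+60+50+62 = $295.
Row-greedy (each driver in turn takes its best remaining request) gives $257, worse by 38.

Max total: $295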